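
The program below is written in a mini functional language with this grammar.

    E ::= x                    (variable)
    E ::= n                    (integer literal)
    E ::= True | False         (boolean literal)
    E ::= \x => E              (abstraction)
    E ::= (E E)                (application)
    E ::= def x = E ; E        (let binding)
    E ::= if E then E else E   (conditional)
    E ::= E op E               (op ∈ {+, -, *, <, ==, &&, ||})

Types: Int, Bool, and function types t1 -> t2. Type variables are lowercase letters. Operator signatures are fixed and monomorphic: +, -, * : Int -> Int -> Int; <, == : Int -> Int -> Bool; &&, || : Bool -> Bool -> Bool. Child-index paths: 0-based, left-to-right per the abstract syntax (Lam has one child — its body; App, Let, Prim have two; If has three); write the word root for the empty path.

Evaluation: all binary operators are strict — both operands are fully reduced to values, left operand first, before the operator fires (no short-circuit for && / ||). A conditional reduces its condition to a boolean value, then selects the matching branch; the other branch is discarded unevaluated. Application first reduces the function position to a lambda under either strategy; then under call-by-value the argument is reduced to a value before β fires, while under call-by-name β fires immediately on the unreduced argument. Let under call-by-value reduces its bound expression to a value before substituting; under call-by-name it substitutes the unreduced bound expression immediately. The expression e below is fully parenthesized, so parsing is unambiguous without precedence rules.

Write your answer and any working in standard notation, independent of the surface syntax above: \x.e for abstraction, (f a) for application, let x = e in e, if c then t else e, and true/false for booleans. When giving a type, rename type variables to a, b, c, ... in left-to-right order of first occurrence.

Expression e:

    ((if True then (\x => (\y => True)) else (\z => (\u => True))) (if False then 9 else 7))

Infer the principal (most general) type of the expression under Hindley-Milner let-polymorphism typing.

Answer: a -> Bool

Trace:
  unify Bool ~ Bool
\y._ : b -> Bool
\x._ : a -> b -> Bool
\u._ : d -> Bool
\z._ : c -> d -> Bool
  unify a -> b -> Bool ~ c -> d -> Bool
  unify a ~ c
  unify b -> Bool ~ d -> Bool
  unify b ~ d
  unify Bool ~ Bool
  unify Bool ~ Bool
  unify Int ~ Int
  unify c -> d -> Bool ~ Int -> e
  unify c ~ Int
  unify d -> Bool ~ e
_ _ : d -> Bool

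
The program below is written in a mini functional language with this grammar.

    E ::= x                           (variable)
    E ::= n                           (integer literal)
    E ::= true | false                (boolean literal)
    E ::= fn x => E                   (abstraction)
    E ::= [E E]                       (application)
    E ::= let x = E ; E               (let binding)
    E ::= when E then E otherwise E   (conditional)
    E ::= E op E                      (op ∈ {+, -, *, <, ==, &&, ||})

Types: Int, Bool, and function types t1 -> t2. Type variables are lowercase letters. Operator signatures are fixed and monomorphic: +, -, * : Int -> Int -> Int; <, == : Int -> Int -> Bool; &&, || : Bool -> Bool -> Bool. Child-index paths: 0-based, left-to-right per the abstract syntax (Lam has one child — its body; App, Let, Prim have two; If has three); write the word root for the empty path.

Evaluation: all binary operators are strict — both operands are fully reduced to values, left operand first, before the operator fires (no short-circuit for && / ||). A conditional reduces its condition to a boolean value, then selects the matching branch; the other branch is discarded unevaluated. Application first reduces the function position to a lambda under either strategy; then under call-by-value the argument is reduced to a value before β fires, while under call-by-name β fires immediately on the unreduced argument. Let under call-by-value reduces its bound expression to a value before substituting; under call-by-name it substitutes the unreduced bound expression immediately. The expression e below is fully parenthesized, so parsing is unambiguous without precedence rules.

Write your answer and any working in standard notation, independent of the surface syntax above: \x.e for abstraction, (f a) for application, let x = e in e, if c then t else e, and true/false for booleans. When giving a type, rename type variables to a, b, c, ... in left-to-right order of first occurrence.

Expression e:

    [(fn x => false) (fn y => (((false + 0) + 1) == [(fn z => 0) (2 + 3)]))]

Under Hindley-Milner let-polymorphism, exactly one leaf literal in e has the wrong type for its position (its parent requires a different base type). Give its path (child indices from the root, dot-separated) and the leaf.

Working:
\x._ : a -> Bool
  unify Bool ~ Int
  FAIL: mismatch Bool ~ Int

Answer: 1.0.0.0.0 : false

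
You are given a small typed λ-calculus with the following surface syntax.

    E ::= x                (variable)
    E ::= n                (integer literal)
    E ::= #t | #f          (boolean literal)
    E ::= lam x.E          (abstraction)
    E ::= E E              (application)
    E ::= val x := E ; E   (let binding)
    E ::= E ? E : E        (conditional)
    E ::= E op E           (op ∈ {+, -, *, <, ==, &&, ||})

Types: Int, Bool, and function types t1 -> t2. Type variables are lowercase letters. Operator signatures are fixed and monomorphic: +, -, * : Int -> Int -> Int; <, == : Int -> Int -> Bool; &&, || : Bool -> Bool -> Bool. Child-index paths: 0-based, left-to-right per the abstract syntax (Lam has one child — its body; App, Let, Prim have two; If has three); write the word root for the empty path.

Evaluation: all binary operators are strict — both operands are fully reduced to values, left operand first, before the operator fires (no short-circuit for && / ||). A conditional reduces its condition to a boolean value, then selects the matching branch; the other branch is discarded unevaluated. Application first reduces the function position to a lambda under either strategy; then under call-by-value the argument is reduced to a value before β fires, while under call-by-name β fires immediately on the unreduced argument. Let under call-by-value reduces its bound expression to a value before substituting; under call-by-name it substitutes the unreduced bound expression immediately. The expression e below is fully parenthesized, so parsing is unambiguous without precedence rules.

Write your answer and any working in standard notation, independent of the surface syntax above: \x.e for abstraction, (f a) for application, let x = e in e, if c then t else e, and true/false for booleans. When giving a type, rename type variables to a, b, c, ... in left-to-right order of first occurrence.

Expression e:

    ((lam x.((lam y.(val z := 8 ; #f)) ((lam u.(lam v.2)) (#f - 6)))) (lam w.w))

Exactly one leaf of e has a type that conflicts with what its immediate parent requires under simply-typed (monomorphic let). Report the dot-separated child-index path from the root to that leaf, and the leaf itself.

Answer: 0.0.1.1.0 : false

Trace:
let z : Int
\y._ : b -> Bool
\v._ : d -> Int
\u._ : c -> d -> Int
  unify Bool ~ Int
  FAIL: mismatch Bool ~ Int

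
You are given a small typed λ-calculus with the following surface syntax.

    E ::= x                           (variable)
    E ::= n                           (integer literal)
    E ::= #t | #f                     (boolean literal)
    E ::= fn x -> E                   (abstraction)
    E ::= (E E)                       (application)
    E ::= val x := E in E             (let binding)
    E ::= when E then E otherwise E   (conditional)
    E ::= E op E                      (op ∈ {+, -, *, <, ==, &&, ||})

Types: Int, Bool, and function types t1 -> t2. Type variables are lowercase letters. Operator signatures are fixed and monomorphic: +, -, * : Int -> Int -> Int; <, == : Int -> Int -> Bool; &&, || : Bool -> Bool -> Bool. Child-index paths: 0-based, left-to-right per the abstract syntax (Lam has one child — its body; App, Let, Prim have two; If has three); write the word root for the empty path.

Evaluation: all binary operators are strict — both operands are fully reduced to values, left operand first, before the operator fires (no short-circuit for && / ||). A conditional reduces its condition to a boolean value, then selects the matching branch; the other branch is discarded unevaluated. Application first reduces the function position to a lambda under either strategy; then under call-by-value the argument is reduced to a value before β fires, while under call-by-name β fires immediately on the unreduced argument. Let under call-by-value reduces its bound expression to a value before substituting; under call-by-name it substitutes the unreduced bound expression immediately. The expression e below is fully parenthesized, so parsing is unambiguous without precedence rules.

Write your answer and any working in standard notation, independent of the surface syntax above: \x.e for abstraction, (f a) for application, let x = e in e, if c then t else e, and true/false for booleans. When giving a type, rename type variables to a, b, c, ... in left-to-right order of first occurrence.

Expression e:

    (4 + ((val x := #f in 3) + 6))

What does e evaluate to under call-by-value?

Answer: 13

Working:
step 0: (4 + ((let x = false in 3) + 6))
step 1: [let@1.0] (4 + (3 + 6))
step 2: [delta@1] (4 + 9)
step 3: [delta@root] 13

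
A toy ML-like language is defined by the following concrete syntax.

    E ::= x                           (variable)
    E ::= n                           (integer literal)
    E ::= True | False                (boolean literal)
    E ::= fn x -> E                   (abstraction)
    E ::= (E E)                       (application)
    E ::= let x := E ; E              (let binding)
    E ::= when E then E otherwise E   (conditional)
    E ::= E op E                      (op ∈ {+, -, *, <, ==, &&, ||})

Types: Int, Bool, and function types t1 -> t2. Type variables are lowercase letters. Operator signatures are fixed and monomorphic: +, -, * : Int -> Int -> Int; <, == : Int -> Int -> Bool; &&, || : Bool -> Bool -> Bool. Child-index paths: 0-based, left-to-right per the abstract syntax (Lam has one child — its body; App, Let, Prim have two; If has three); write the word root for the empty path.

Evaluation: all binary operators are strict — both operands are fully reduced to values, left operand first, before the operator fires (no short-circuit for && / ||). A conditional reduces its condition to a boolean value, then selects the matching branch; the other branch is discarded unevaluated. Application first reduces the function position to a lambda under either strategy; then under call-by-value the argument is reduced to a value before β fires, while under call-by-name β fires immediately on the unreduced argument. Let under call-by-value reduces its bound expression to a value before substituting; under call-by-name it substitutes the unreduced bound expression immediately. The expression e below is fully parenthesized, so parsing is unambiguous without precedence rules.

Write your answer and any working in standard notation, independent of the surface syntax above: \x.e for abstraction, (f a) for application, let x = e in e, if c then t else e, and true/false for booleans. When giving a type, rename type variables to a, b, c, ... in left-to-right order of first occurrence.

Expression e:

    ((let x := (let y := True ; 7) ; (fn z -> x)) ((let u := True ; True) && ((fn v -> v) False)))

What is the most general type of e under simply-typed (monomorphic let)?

Trace:
let y : Bool
let x : Int
x : Int
\z._ : a -> Int
let u : Bool
  unify Bool ~ Bool
v : b
\v._ : b -> b
  unify b -> b ~ Bool -> c
  unify b ~ Bool
  unify Bool ~ c
_ _ : Bool
  unify Bool ~ Bool
  unify a -> Int ~ Bool -> d
  unify a ~ Bool
  unify Int ~ d
_ _ : Int

Answer: Int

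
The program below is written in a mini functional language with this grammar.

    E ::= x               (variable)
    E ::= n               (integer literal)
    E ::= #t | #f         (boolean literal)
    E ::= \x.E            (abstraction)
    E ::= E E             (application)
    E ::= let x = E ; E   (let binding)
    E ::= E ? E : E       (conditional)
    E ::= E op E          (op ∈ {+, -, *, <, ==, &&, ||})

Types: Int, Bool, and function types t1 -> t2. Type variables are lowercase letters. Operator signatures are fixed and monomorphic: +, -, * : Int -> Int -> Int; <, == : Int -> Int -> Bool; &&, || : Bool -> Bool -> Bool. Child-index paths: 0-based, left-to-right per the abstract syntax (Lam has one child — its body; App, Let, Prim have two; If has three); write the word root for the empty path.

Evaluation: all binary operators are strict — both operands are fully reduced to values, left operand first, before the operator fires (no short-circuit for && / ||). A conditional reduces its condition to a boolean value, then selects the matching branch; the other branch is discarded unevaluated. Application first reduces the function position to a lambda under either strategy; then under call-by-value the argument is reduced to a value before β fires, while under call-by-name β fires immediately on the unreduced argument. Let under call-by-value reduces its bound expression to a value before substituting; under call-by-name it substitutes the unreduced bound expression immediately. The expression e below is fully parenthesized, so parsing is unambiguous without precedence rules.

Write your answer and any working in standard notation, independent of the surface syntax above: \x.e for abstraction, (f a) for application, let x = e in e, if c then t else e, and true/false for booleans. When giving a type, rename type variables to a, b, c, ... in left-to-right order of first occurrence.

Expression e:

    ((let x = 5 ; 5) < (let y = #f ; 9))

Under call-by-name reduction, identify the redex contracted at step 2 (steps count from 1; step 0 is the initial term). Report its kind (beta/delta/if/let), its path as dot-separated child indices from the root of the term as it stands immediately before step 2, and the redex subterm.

Working:
step 0: ((let x = 5 in 5) < (let y = false in 9))
step 1: [let@0] (5 < (let y = false in 9))
step 2: [let@1] (5 < 9)

Answer: let at 1 : (let y = false in 9)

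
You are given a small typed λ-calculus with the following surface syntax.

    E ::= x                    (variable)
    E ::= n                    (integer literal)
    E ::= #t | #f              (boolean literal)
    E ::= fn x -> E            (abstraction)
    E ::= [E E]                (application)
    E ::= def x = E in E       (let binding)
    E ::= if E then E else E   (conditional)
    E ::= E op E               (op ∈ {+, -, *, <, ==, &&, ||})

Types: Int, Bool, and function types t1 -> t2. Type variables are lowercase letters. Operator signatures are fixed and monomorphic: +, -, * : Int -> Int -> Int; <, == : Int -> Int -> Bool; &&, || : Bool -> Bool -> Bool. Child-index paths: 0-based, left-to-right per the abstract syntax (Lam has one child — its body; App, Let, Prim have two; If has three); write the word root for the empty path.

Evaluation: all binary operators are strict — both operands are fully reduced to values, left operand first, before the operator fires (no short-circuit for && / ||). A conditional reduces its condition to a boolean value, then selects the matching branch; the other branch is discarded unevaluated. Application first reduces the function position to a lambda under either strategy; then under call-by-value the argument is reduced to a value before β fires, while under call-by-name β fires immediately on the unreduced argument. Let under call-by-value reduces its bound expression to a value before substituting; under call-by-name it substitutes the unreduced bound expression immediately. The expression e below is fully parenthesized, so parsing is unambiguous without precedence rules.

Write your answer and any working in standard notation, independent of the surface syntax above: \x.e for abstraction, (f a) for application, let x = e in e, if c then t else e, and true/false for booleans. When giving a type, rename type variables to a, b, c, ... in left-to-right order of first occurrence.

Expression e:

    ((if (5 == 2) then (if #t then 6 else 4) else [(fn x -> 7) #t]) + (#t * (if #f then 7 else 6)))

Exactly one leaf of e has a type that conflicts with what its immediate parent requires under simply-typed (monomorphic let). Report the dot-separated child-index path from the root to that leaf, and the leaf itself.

Answer: 1.0 : true

Trace:
  unify Int ~ Int
  unify Int ~ Int
  unify Bool ~ Bool
  unify Bool ~ Bool
  unify Int ~ Int
\x._ : a -> Int
  unify a -> Int ~ Bool -> b
  unify a ~ Bool
  unify Int ~ b
_ _ : Int
  unify Int ~ Int
  unify Int ~ Int
  unify Bool ~ Int
  FAIL: mismatch Bool ~ Int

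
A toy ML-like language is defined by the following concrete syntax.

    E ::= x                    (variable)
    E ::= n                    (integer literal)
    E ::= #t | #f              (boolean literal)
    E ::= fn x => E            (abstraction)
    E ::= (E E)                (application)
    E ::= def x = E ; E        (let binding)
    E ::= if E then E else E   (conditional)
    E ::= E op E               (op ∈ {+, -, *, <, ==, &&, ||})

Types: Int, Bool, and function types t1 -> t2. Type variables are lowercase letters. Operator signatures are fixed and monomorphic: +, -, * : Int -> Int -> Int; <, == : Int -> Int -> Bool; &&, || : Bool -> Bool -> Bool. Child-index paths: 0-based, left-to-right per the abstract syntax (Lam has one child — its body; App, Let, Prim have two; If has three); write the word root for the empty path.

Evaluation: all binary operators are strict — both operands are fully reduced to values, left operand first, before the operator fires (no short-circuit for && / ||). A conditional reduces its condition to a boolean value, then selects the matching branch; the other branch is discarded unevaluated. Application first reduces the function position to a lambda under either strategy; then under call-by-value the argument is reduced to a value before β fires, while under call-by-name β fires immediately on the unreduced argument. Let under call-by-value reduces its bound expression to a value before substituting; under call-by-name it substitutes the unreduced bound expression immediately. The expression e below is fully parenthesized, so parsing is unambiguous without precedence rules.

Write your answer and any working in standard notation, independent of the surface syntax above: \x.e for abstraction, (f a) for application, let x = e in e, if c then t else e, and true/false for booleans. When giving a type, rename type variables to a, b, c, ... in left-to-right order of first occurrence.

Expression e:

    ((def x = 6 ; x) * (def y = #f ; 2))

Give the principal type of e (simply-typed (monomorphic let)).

Working:
let x : Int
x : Int
  unify Int ~ Int
let y : Bool
  unify Int ~ Int

Answer: Int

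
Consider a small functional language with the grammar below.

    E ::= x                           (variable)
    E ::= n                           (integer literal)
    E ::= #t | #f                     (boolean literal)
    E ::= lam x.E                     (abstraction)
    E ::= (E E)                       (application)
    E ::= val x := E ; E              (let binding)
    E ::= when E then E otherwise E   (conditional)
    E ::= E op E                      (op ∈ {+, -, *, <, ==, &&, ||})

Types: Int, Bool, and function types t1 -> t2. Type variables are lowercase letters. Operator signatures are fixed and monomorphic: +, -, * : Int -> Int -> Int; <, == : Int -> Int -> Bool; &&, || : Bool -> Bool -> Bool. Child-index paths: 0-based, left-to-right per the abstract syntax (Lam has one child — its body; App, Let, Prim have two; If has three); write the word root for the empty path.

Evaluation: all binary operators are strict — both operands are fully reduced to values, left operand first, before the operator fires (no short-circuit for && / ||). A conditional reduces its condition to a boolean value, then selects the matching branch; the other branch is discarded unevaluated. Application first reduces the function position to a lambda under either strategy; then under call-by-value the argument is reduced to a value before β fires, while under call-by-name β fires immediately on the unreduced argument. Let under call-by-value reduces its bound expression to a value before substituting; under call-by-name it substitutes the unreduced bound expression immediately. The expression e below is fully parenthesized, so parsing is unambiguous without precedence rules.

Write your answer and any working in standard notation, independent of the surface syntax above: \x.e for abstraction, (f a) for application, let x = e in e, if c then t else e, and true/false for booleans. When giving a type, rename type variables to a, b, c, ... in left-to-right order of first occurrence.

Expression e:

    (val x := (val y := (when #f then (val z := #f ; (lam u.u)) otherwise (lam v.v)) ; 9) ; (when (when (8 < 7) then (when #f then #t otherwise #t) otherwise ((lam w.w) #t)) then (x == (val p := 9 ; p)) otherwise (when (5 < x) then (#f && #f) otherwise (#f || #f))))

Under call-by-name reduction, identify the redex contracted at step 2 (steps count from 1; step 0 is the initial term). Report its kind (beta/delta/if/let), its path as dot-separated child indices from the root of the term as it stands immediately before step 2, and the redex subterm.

Derivation:
step 0: (let x = (let y = (if false then (let z = false in (\u.u)) else (\v.v)) in 9) in (if (if (8 < 7) then (if false then true else true) else ((\w.w) true)) then (x == (let p = 9 in p)) else (if (5 < x) then (false && false) else (false || false))))
step 1: [let@root] (if (if (8 < 7) then (if false then true else true) else ((\w.w) true)) then ((let y = (if false then (let z = false in (\u.u)) else (\v.v)) in 9) == (let p = 9 in p)) else (if (5 < (let y = (if false then (let z = false in (\u.u)) else (\v.v)) in 9)) then (false && false) else (false || false)))
step 2: [delta@0.0] (if (if false then (if false then true else true) else ((\w.w) true)) then ((let y = (if false then (let z = false in (\u.u)) else (\v.v)) in 9) == (let p = 9 in p)) else (if (5 < (let y = (if false then (let z = false in (\u.u)) else (\v.v)) in 9)) then (false && false) else (false || false)))

Answer: delta at 0.0 : (8 < 7)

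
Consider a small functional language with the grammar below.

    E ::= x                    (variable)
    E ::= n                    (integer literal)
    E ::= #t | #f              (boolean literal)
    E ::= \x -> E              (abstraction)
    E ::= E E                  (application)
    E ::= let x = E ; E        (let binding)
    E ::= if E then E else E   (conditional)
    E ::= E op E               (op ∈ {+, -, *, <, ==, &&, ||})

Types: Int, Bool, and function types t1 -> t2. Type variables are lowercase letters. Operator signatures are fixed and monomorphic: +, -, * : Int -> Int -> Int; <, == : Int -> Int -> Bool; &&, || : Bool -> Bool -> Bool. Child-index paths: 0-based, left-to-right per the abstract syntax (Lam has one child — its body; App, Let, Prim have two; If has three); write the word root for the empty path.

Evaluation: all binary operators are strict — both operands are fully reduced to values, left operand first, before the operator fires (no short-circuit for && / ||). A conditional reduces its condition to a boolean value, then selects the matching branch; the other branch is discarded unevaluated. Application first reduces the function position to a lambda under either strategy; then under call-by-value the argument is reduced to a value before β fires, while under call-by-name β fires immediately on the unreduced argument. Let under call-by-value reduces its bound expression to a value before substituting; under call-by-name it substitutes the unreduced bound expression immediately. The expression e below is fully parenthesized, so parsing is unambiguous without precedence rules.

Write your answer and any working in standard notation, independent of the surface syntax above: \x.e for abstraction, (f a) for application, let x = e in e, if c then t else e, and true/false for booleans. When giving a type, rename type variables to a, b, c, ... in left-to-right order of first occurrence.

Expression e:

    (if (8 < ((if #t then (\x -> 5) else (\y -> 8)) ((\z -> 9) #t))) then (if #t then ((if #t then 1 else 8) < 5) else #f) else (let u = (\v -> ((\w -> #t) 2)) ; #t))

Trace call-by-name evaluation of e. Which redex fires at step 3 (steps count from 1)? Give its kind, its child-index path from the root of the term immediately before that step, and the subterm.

Answer: delta at 0 : (8 < 5)

Trace:
step 0: (if (8 < ((if true then (\x.5) else (\y.8)) ((\z.9) true))) then (if true then ((if true then 1 else 8) < 5) else false) else (let u = (\v.((\w.true) 2)) in true))
step 1: [if@0.1.0] (if (8 < ((\x.5) ((\z.9) true))) then (if true then ((if true then 1 else 8) < 5) else false) else (let u = (\v.((\w.true) 2)) in true))
step 2: [beta@0.1] (if (8 < 5) then (if true then ((if true then 1 else 8) < 5) else false) else (let u = (\v.((\w.true) 2)) in true))
step 3: [delta@0] (if false then (if true then ((if true then 1 else 8) < 5) else false) else (let u = (\v.((\w.true) 2)) in true))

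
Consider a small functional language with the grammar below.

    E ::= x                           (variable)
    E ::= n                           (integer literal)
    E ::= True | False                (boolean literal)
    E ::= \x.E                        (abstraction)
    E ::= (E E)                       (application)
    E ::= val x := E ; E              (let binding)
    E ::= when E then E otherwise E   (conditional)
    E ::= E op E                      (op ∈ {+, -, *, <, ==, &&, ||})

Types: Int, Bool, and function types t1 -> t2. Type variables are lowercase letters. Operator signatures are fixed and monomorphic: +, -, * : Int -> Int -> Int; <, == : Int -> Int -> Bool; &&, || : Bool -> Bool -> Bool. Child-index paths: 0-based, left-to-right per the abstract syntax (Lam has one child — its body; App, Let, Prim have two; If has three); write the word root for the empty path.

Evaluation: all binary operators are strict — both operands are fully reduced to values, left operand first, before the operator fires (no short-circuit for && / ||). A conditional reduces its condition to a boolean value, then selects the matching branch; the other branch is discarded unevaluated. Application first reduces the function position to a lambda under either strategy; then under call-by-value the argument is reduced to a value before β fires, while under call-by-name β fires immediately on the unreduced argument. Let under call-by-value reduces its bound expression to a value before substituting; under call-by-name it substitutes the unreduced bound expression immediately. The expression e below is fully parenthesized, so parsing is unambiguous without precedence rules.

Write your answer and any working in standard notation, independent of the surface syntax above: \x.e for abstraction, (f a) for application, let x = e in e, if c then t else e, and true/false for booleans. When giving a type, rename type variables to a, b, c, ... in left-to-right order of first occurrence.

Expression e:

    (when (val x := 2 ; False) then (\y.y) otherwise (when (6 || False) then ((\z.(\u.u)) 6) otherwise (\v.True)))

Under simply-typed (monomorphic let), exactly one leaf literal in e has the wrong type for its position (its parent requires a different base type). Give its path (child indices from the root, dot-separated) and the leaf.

Answer: 2.0.0 : 6

Working:
let x : Int
  unify Bool ~ Bool
y : a
\y._ : a -> a
  unify Int ~ Bool
  FAIL: mismatch Int ~ Bool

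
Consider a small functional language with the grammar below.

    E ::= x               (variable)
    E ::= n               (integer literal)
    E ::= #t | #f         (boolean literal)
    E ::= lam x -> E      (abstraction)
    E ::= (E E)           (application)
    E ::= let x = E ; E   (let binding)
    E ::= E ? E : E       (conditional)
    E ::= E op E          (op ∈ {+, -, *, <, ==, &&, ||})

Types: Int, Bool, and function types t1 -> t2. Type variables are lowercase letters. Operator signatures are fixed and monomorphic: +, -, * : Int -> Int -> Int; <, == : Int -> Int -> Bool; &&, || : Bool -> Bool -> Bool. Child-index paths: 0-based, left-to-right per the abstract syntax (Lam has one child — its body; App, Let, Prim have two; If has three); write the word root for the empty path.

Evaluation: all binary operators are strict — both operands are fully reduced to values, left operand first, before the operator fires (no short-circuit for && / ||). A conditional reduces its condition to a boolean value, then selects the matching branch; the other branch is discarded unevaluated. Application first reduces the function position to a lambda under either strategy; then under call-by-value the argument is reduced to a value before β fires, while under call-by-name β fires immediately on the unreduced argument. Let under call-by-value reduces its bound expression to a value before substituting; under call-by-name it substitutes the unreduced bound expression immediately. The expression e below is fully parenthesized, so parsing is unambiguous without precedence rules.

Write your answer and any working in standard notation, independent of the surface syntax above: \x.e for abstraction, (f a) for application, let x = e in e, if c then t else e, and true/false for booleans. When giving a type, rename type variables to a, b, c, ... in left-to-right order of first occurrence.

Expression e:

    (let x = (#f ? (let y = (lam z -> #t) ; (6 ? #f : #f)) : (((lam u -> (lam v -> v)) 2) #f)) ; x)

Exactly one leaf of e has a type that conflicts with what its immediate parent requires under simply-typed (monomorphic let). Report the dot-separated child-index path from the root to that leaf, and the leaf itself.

Answer: 0.1.1.0 : 6

Derivation:
  unify Bool ~ Bool
\z._ : a -> Bool
let y : a -> Bool
  unify Int ~ Bool
  FAIL: mismatch Int ~ Bool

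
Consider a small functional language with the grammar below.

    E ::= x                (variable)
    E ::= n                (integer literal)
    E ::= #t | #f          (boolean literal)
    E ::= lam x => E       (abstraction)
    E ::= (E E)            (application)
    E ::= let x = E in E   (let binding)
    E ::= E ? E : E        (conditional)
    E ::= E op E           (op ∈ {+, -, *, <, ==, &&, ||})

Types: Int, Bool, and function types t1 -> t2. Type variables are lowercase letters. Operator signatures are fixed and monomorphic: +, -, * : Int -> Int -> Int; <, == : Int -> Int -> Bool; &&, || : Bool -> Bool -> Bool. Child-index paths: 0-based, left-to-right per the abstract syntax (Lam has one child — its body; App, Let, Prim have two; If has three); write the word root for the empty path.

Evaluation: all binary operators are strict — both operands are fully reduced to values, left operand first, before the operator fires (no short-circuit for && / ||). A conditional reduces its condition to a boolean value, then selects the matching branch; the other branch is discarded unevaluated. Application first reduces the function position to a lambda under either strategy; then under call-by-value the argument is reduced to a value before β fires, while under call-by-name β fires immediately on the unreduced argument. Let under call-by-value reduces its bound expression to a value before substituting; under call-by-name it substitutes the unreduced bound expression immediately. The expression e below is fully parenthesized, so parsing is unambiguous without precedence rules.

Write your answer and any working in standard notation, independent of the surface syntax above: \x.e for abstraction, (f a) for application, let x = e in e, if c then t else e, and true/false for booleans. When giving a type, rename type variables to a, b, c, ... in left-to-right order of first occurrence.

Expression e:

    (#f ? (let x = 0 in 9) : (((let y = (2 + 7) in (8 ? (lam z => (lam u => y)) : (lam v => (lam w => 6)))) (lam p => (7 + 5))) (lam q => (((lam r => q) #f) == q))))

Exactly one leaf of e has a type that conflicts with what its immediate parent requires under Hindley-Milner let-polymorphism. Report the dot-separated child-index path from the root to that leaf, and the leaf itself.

Answer: 2.0.0.1.0 : 8

Trace:
  unify Bool ~ Bool
let x : Int
  unify Int ~ Int
  unify Int ~ Int
let y : Int
  unify Int ~ Bool
  FAIL: mismatch Int ~ Bool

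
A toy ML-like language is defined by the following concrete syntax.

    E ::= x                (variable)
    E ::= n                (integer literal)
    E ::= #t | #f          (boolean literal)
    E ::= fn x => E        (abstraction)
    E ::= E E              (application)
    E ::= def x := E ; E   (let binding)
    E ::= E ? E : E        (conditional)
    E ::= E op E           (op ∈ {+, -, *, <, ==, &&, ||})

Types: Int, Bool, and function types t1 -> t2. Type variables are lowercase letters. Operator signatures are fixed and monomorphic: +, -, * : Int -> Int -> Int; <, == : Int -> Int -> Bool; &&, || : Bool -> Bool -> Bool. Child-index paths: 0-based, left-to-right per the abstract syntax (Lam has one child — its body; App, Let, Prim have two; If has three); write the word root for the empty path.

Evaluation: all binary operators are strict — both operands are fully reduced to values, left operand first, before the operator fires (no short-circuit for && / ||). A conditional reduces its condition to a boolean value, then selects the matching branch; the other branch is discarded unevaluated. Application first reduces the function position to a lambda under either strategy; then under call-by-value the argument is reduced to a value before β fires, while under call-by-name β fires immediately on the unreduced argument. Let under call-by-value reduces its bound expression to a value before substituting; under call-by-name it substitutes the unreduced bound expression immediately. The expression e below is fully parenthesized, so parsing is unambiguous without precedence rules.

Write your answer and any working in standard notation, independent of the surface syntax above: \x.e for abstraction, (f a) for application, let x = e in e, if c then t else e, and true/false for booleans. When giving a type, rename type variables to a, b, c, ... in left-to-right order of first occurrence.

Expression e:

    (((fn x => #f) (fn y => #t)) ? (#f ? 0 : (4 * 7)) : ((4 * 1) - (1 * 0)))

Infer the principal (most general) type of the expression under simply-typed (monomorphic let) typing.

Answer: Int

Trace:
\x._ : a -> Bool
\y._ : b -> Bool
  unify a -> Bool ~ (b -> Bool) -> c
  unify a ~ b -> Bool
  unify Bool ~ c
_ _ : Bool
  unify Bool ~ Bool
  unify Bool ~ Bool
  unify Int ~ Int
  unify Int ~ Int
  unify Int ~ Int
  unify Int ~ Int
  unify Int ~ Int
  unify Int ~ Int
  unify Int ~ Int
  unify Int ~ Int
  unify Int ~ Int
  unify Int ~ Int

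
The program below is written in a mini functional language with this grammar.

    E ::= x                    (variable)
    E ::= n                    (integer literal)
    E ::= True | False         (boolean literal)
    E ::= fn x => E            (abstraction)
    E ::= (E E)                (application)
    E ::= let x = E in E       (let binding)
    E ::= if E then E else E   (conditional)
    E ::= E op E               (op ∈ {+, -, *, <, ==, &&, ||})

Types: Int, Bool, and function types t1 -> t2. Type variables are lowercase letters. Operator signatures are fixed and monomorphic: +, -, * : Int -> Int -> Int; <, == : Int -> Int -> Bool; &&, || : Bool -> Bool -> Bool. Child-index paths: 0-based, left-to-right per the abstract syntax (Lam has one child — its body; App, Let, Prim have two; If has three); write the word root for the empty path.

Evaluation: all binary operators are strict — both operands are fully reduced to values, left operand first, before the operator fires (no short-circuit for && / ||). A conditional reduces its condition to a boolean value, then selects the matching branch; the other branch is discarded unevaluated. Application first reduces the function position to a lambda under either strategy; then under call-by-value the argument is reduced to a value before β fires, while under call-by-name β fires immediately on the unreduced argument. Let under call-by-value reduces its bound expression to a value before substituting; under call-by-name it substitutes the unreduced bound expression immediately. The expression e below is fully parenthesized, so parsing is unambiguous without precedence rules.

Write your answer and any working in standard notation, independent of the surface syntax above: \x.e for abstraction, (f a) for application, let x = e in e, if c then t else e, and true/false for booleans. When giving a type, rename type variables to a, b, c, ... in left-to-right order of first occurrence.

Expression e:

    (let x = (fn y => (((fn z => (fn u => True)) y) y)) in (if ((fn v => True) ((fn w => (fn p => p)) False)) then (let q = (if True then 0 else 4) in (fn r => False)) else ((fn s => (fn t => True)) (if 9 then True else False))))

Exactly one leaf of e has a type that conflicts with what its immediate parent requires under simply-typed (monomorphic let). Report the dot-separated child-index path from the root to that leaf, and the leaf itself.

Answer: 1.2.1.0 : 9

Trace:
\u._ : c -> Bool
\z._ : b -> c -> Bool
y : a
  unify b -> c -> Bool ~ a -> d
  unify b ~ a
  unify c -> Bool ~ d
_ _ : c -> Bool
y : a
  unify c -> Bool ~ a -> e
  unify c ~ a
  unify Bool ~ e
_ _ : Bool
\y._ : a -> Bool
let x : a -> Bool
\v._ : f -> Bool
p : h
\p._ : h -> h
\w._ : g -> h -> h
  unify g -> h -> h ~ Bool -> i
  unify g ~ Bool
  unify h -> h ~ i
_ _ : h -> h
  unify f -> Bool ~ (h -> h) -> j
  unify f ~ h -> h
  unify Bool ~ j
_ _ : Bool
  unify Bool ~ Bool
  unify Bool ~ Bool
  unify Int ~ Int
let q : Int
\r._ : k -> Bool
\t._ : m -> Bool
\s._ : l -> m -> Bool
  unify Int ~ Bool
  FAIL: mismatch Int ~ Bool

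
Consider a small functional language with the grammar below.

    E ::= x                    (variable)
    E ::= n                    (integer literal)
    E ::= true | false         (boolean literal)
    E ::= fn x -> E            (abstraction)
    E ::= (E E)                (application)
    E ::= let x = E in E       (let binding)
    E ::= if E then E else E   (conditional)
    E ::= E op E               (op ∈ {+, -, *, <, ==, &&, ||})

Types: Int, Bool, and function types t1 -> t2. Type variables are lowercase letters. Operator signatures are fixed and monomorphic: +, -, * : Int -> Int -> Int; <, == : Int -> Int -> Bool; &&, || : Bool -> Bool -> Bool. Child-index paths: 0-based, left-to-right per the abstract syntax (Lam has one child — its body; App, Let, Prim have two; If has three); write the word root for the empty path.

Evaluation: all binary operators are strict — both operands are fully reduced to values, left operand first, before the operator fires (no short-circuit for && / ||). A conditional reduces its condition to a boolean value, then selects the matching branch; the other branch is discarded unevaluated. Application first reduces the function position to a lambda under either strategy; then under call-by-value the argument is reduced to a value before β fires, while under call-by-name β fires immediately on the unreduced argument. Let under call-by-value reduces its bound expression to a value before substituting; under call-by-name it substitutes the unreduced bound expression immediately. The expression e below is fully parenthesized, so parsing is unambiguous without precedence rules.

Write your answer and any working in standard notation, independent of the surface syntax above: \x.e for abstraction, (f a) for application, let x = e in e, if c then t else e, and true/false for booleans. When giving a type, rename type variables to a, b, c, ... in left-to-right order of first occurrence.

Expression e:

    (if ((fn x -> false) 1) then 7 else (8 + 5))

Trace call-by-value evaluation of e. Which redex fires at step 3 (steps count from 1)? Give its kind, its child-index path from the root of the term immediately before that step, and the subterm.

Answer: delta at root : (8 + 5)

Trace:
step 0: (if ((\x.false) 1) then 7 else (8 + 5))
step 1: [beta@0] (if false then 7 else (8 + 5))
step 2: [if@root] (8 + 5)
step 3: [delta@root] 13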